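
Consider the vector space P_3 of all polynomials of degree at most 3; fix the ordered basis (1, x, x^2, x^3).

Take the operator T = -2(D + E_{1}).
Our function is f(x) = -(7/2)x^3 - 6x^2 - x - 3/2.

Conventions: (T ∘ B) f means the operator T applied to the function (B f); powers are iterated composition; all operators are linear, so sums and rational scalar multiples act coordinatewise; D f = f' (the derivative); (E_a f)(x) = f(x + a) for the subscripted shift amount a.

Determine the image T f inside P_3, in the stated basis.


the image equals g(x) = 7x^3 + 54x^2 + 71x + 26

D f = -(21/2)x^2 - 12x - 1
E_{1} f = -(7/2)x^3 - (33/2)x^2 - (47/2)x - 12
(D + E_{1}) f = -(7/2)x^3 - 27x^2 - (71/2)x - 13
(-2(D + E_{1})) f = 7x^3 + 54x^2 + 71x + 26


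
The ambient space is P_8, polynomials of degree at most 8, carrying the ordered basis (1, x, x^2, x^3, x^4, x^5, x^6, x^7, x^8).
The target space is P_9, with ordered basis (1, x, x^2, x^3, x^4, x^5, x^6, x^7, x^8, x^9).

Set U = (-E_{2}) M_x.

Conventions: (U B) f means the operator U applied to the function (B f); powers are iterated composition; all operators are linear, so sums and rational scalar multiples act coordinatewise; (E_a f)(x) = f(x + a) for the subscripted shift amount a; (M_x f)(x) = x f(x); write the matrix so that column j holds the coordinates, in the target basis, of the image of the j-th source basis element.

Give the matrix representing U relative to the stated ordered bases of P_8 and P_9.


image of 1: -x - 2
image of x: -x^2 - 4x - 4
image of x^2: -x^3 - 6x^2 - 12x - 8
image of x^3: -x^4 - 8x^3 - 24x^2 - 32x - 16
image of x^4: -x^5 - 10x^4 - 40x^3 - 80x^2 - 80x - 32
image of x^5: -x^6 - 12x^5 - 60x^4 - 160x^3 - 240x^2 - 192x - 64
image of x^6: -x^7 - 14x^6 - 84x^5 - 280x^4 - 560x^3 - 672x^2 - 448x - 128
image of x^7: -x^8 - 16x^7 - 112x^6 - 448x^5 - 1120x^4 - 1792x^3 - 1792x^2 - 1024x - 256
image of x^8: -x^9 - 18x^8 - 144x^7 - 672x^6 - 2016x^5 - 4032x^4 - 5376x^3 - 4608x^2 - 2304x - 512
each image's coordinates form column j of the matrix

the matrix is [[-2, -4, -8, -16, -32, -64, -128, -256, -512]; [-1, -4, -12, -32, -80, -192, -448, -1024, -2304]; [0, -1, -6, -24, -80, -240, -672, -1792, -4608]; [0, 0, -1, -8, -40, -160, -560, -1792, -5376]; [0, 0, 0, -1, -10, -60, -280, -1120, -4032]; [0, 0, 0, 0, -1, -12, -84, -448, -2016]; [0, 0, 0, 0, 0, -1, -14, -112, -672]; [0, 0, 0, 0, 0, 0, -1, -16, -144]; [0, 0, 0, 0, 0, 0, 0, -1, -18]; [0, 0, 0, 0, 0, 0, 0, 0, -1]] (rows listed top to bottom)


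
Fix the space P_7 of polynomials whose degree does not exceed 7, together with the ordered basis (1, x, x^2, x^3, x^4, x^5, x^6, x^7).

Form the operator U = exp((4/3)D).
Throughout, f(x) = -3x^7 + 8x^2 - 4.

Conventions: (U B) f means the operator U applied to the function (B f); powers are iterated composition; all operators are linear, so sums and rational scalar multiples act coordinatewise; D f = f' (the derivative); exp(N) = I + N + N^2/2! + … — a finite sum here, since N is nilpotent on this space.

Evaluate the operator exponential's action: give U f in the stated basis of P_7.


order-1 term: -28x^6 + (64/3)x
order-2 term: -112x^5 + 128/9
order-3 term: -(2240/9)x^4
order-4 term: -(8960/27)x^3
order-5 term: -(7168/27)x^2
order-6 term: -(28672/243)x
order-7 term: -16384/729
the series for exp((4/3)D) f terminates at order 7
exp((4/3)D) f = -3x^7 - 28x^6 - 112x^5 - (2240/9)x^4 - (8960/27)x^3 - (6952/27)x^2 - (23488/243)x - 8932/729

the image equals g(x) = -3x^7 - 28x^6 - 112x^5 - (2240/9)x^4 - (8960/27)x^3 - (6952/27)x^2 - (23488/243)x - 8932/729


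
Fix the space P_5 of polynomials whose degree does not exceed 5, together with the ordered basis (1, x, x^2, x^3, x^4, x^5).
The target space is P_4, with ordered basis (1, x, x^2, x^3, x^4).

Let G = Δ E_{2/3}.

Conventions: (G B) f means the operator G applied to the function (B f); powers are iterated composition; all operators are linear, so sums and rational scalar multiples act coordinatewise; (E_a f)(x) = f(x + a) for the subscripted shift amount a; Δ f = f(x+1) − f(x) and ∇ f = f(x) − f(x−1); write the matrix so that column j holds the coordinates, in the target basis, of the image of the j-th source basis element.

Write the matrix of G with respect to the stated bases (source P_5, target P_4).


the matrix is [[0, 1, 7/3, 13/3, 203/27, 1031/81]; [0, 0, 2, 7, 52/3, 1015/27]; [0, 0, 0, 3, 14, 130/3]; [0, 0, 0, 0, 4, 70/3]; [0, 0, 0, 0, 0, 5]] (rows listed top to bottom)

image of 1: 0
image of x: 1
image of x^2: 2x + 7/3
image of x^3: 3x^2 + 7x + 13/3
image of x^4: 4x^3 + 14x^2 + (52/3)x + 203/27
image of x^5: 5x^4 + (70/3)x^3 + (130/3)x^2 + (1015/27)x + 1031/81
each image's coordinates form column j of the matrix


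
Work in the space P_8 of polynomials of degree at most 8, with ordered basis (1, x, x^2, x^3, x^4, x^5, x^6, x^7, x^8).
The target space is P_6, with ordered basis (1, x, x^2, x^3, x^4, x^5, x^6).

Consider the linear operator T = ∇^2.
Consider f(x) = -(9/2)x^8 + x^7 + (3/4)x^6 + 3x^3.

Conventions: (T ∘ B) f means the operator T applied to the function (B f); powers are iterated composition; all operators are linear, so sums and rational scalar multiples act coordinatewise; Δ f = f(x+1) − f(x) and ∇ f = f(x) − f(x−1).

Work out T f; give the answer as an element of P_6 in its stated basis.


the image equals g(x) = -252x^6 + 1554x^5 - (9195/2)x^4 + 7960x^3 - (16569/2)x^2 + 4853x - 2481/2

∇ f = -36x^7 + 133x^6 - (537/2)x^5 + (1355/4)x^4 - 272x^3 + (579/4)x^2 - (95/2)x + 31/4
∇ ∇ f = -252x^6 + 1554x^5 - (9195/2)x^4 + 7960x^3 - (16569/2)x^2 + 4853x - 2481/2


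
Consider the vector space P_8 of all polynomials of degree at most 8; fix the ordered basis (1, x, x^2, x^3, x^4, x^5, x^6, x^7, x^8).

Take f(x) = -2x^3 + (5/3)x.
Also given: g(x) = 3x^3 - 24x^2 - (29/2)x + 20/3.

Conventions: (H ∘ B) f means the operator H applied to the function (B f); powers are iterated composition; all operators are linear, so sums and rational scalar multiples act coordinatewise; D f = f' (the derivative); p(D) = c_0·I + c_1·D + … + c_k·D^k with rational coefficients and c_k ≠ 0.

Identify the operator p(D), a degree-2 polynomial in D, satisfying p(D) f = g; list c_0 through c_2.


p(D) = -(3/2)·I + 4·D + D^2, i.e. c_0 = -3/2, c_1 = 4, c_2 = 1

D^0 f = -2x^3 + (5/3)x
D^1 f = -6x^2 + 5/3
D^2 f = -12x
matching coefficients of g against c_0 f + c_1 Df + … from the top degree down determines the c_i
solution: c_0 = -3/2, c_1 = 4, c_2 = 1


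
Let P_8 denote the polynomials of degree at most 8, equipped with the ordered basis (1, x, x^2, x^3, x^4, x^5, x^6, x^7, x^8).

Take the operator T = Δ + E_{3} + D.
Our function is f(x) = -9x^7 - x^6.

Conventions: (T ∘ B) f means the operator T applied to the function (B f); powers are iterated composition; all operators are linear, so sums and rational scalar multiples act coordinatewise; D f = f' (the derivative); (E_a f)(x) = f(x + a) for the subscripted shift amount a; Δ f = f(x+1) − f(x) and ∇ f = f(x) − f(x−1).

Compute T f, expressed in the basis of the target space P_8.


Δ f = -63x^6 - 195x^5 - 330x^4 - 335x^3 - 204x^2 - 69x - 10
E_{3} f = -9x^7 - 190x^6 - 1719x^5 - 8640x^4 - 26055x^3 - 47142x^2 - 47385x - 20412
D f = -63x^6 - 6x^5
(Δ + E_{3} + D) f = -9x^7 - 316x^6 - 1920x^5 - 8970x^4 - 26390x^3 - 47346x^2 - 47454x - 20422

the result is g(x) = -9x^7 - 316x^6 - 1920x^5 - 8970x^4 - 26390x^3 - 47346x^2 - 47454x - 20422


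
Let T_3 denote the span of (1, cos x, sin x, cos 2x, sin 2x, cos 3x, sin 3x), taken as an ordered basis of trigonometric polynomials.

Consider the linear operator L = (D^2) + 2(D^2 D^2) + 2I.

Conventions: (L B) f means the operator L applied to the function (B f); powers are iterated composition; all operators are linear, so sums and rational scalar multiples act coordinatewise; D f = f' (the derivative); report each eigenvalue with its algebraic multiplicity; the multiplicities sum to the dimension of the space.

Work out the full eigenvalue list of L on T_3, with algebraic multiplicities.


image of 1: 2
image of cos x: 3cos x
image of sin x: 3sin x
image of cos 2x: 30cos 2x
image of sin 2x: 30sin 2x
image of cos 3x: 155cos 3x
image of sin 3x: 155sin 3x
the matrix is diagonal; its diagonal is (2, 3, 3, 30, 30, 155, 155)
for a triangular matrix the eigenvalues are the diagonal entries, with algebraic multiplicity their repetition count

λ = 2 (multiplicity 1), λ = 3 (multiplicity 2), λ = 30 (multiplicity 2), λ = 155 (multiplicity 2)


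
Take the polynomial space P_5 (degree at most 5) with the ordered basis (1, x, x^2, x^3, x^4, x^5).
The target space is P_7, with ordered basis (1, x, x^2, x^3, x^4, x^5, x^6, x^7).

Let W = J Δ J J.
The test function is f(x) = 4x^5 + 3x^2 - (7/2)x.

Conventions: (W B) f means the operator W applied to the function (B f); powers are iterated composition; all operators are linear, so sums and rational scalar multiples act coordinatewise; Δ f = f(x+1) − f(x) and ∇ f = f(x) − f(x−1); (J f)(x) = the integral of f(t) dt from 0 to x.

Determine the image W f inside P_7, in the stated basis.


g(x) = (2/21)x^7 + (1/3)x^6 + (2/3)x^5 + (13/12)x^4 + (7/12)x^3 - (1/24)x^2 - (5/21)x

J f = (2/3)x^6 + x^3 - (7/4)x^2
J J f = (2/21)x^7 + (1/4)x^4 - (7/12)x^3
Δ J J f = (2/3)x^6 + 2x^5 + (10/3)x^4 + (13/3)x^3 + (7/4)x^2 - (1/12)x - 5/21
J (Δ J) J f = (2/21)x^7 + (1/3)x^6 + (2/3)x^5 + (13/12)x^4 + (7/12)x^3 - (1/24)x^2 - (5/21)x


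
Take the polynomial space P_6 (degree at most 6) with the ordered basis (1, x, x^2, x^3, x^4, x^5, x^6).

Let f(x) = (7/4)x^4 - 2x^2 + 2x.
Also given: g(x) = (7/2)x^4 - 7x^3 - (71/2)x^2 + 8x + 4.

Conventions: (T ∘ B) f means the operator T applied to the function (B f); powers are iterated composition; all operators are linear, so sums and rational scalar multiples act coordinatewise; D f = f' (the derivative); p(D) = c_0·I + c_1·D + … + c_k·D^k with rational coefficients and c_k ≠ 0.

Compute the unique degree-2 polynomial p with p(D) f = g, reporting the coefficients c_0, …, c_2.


D^0 f = (7/4)x^4 - 2x^2 + 2x
D^1 f = 7x^3 - 4x + 2
D^2 f = 21x^2 - 4
matching coefficients of g against c_0 f + c_1 Df + … from the top degree down determines the c_i
solution: c_0 = 2, c_1 = -1, c_2 = -3/2

c_0 = 2, c_1 = -1, c_2 = -3/2


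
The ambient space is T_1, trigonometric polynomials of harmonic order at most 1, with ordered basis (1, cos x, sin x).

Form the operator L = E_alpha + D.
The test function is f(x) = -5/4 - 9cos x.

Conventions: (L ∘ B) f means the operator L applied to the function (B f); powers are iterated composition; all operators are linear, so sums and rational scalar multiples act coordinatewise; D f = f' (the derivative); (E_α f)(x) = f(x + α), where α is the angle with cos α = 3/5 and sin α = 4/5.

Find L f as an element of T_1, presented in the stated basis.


E_alpha f = -5/4 - (27/5)cos x + (36/5)sin x
D f = 9sin x
(E_alpha + D) f = -5/4 - (27/5)cos x + (81/5)sin x

g(x) = -5/4 - (27/5)cos x + (81/5)sin x


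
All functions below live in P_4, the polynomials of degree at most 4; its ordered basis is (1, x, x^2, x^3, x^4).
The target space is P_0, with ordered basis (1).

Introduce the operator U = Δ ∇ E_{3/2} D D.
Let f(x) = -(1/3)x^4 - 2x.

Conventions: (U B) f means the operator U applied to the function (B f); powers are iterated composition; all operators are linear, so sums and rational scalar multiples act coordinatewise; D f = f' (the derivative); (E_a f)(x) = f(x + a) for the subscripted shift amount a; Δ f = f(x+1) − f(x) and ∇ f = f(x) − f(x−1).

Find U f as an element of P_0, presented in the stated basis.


the image equals g(x) = -8

D f = -(4/3)x^3 - 2
D D f = -4x^2
E_{3/2} (D D) f = -4x^2 - 12x - 9
∇ E_{3/2} (D D) f = -8x - 8
Δ ∇ E_{3/2} (D D) f = -8


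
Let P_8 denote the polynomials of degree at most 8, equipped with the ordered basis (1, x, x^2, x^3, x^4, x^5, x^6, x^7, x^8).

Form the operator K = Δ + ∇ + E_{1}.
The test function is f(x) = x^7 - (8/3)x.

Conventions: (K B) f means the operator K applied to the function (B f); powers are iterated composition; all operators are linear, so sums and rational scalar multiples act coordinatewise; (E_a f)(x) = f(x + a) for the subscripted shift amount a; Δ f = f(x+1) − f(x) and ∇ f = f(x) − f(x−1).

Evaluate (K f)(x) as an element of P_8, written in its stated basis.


Δ f = 7x^6 + 21x^5 + 35x^4 + 35x^3 + 21x^2 + 7x - 5/3
∇ f = 7x^6 - 21x^5 + 35x^4 - 35x^3 + 21x^2 - 7x - 5/3
E_{1} f = x^7 + 7x^6 + 21x^5 + 35x^4 + 35x^3 + 21x^2 + (13/3)x - 5/3
(Δ + ∇ + E_{1}) f = x^7 + 21x^6 + 21x^5 + 105x^4 + 35x^3 + 63x^2 + (13/3)x - 5

the result is g(x) = x^7 + 21x^6 + 21x^5 + 105x^4 + 35x^3 + 63x^2 + (13/3)x - 5


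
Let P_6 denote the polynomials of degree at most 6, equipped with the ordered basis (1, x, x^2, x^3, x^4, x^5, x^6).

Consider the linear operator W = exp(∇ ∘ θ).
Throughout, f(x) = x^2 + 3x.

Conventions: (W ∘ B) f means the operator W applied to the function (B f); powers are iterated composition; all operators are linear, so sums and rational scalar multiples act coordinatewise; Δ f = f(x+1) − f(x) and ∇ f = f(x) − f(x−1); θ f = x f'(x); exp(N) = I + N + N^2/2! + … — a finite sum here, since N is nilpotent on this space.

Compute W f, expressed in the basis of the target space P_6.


the image equals g(x) = x^2 + 7x + 3

order-1 term: 4x + 1
order-2 term: 2
the series for exp(∇ ∘ θ) f terminates at order 2
exp(∇ ∘ θ) f = x^2 + 7x + 3


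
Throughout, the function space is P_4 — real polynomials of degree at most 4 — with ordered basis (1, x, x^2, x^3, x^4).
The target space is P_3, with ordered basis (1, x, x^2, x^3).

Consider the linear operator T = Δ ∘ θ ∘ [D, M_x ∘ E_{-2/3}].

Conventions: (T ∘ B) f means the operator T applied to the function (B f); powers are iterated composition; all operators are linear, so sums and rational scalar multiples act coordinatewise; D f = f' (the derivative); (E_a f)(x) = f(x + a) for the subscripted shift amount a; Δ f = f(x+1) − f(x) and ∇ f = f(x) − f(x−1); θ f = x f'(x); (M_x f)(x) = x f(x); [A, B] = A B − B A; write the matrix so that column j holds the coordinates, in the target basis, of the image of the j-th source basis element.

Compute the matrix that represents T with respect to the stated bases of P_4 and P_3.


image of 1: 0
image of x: 1
image of x^2: 4x + 2/3
image of x^3: 9x^2 + x + 1/3
image of x^4: 16x^3 + (8/3)x + 4/27
each image's coordinates form column j of the matrix

the matrix is [[0, 1, 2/3, 1/3, 4/27]; [0, 0, 4, 1, 8/3]; [0, 0, 0, 9, 0]; [0, 0, 0, 0, 16]] (rows listed top to bottom)


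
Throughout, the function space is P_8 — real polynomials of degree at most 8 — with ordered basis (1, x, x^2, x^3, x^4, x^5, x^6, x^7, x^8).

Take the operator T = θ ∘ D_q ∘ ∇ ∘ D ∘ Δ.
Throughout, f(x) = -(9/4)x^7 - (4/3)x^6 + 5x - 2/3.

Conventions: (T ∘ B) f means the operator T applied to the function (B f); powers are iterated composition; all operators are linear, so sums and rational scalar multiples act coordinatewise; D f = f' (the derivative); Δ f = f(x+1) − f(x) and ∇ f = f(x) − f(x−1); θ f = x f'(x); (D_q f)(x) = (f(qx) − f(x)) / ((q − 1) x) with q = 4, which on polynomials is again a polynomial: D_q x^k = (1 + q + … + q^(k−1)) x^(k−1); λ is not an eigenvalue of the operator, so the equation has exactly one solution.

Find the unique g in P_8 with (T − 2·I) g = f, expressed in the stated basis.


write g with unknown coordinates in the stated basis and equate coefficients in (T − 2·I) g = f
solving from the highest basis element down gives g = (9/8)x^7 + (2/3)x^6 + (240975/8)x^3 + 1680x^2 + (4705/8)x + 1/3
check: T g = (240975/4)x^3 + 3360x^2 + (4725/4)x
so T g − 2·g = -(9/4)x^7 - (4/3)x^6 + 5x - 2/3 = f ✓

g(x) = (9/8)x^7 + (2/3)x^6 + (240975/8)x^3 + 1680x^2 + (4705/8)x + 1/3


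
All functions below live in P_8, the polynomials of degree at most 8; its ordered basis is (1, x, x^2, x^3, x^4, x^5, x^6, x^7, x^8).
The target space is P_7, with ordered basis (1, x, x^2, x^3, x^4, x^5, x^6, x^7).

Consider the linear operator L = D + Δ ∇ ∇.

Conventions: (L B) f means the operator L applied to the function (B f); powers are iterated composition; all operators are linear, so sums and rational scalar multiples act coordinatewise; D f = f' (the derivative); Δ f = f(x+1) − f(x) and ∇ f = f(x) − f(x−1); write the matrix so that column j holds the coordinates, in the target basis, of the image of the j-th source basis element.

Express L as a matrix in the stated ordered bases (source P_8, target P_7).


image of 1: 0
image of x: 1
image of x^2: 2x
image of x^3: 3x^2 + 6
image of x^4: 4x^3 + 24x - 12
image of x^5: 5x^4 + 60x^2 - 60x + 30
image of x^6: 6x^5 + 120x^3 - 180x^2 + 180x - 60
image of x^7: 7x^6 + 210x^4 - 420x^3 + 630x^2 - 420x + 126
image of x^8: 8x^7 + 336x^5 - 840x^4 + 1680x^3 - 1680x^2 + 1008x - 252
each image's coordinates form column j of the matrix

the matrix is [[0, 1, 0, 6, -12, 30, -60, 126, -252]; [0, 0, 2, 0, 24, -60, 180, -420, 1008]; [0, 0, 0, 3, 0, 60, -180, 630, -1680]; [0, 0, 0, 0, 4, 0, 120, -420, 1680]; [0, 0, 0, 0, 0, 5, 0, 210, -840]; [0, 0, 0, 0, 0, 0, 6, 0, 336]; [0, 0, 0, 0, 0, 0, 0, 7, 0]; [0, 0, 0, 0, 0, 0, 0, 0, 8]] (rows listed top to bottom)


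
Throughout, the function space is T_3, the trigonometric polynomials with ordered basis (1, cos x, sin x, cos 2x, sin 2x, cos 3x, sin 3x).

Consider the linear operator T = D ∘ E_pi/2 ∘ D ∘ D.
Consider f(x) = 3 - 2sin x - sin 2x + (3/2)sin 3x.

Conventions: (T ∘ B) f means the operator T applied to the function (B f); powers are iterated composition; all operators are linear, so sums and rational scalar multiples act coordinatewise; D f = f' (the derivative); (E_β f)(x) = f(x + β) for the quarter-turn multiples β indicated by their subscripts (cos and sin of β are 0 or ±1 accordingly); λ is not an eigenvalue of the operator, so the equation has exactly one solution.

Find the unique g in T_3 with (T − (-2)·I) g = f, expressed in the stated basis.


write g with unknown coordinates in the stated basis and equate coefficients in (T − (-2)·I) g = f
solving from the highest basis element down gives g = 3/2 - (2/3)sin x + (2/17)cos 2x - (1/34)sin 2x - (3/50)sin 3x
check: T g = -(2/3)sin x - (4/17)cos 2x - (16/17)sin 2x + (81/50)sin 3x
so T g − (-2)·g = 3 - 2sin x - sin 2x + (3/2)sin 3x = f ✓

g(x) = 3/2 - (2/3)sin x + (2/17)cos 2x - (1/34)sin 2x - (3/50)sin 3x


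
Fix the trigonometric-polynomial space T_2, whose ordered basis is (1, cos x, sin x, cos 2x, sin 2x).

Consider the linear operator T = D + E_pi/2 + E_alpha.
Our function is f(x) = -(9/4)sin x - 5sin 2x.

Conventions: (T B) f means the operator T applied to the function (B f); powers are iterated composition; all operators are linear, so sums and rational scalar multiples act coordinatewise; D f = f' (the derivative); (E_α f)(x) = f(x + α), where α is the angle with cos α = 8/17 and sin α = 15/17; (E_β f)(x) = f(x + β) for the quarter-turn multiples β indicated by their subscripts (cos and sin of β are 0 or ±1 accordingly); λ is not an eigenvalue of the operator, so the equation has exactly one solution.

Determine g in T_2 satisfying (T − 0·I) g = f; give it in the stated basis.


g(x) = (441/580)cos x - (18/145)sin x + (2045/1508)cos 2x + (1125/1508)sin 2x

write g with unknown coordinates in the stated basis and equate coefficients in (T − 0·I) g = f
solving from the highest basis element down gives g = (441/580)cos x - (18/145)sin x + (2045/1508)cos 2x + (1125/1508)sin 2x
check: T g = -(9/4)sin x - 5sin 2x
so T g − 0·g = -(9/4)sin x - 5sin 2x = f ✓


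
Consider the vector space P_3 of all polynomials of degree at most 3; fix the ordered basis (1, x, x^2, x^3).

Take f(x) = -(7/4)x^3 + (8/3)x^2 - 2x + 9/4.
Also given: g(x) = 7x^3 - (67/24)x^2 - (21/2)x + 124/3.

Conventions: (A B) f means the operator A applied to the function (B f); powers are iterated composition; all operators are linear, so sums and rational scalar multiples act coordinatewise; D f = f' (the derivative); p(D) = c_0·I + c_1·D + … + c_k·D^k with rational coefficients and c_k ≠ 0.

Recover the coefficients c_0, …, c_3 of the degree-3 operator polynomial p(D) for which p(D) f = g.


D^0 f = -(7/4)x^3 + (8/3)x^2 - 2x + 9/4
D^1 f = -(21/4)x^2 + (16/3)x - 2
D^2 f = -(21/2)x + 16/3
D^3 f = -21/2
matching coefficients of g against c_0 f + c_1 Df + … from the top degree down determines the c_i
solution: c_0 = -4, c_1 = -3/2, c_2 = 1, c_3 = -4

c_0 = -4, c_1 = -3/2, c_2 = 1, c_3 = -4


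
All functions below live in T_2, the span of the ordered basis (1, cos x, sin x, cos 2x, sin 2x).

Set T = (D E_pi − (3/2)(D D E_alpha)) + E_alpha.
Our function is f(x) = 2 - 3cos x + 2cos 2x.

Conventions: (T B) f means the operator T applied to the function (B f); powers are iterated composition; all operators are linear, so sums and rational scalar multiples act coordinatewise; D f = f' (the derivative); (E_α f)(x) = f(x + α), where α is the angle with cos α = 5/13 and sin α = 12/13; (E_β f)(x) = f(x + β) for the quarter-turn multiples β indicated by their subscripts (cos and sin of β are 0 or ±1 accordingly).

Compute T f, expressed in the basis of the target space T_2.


the image equals g(x) = 2 - (75/26)cos x + (51/13)sin x - (1666/169)cos 2x - (2356/169)sin 2x

E_pi f = 2 + 3cos x + 2cos 2x
D E_pi f = -3sin x - 4sin 2x
E_alpha f = 2 - (15/13)cos x + (36/13)sin x - (238/169)cos 2x - (240/169)sin 2x
D E_alpha f = (36/13)cos x + (15/13)sin x - (480/169)cos 2x + (476/169)sin 2x
D D E_alpha f = (15/13)cos x - (36/13)sin x + (952/169)cos 2x + (960/169)sin 2x
(-(3/2)(D D E_alpha)) f = -(45/26)cos x + (54/13)sin x - (1428/169)cos 2x - (1440/169)sin 2x
(D E_pi − (3/2)(D D E_alpha)) f = -(45/26)cos x + (15/13)sin x - (1428/169)cos 2x - (2116/169)sin 2x
E_alpha f = 2 - (15/13)cos x + (36/13)sin x - (238/169)cos 2x - (240/169)sin 2x
((D E_pi − (3/2)(D D E_alpha)) + E_alpha) f = 2 - (75/26)cos x + (51/13)sin x - (1666/169)cos 2x - (2356/169)sin 2x


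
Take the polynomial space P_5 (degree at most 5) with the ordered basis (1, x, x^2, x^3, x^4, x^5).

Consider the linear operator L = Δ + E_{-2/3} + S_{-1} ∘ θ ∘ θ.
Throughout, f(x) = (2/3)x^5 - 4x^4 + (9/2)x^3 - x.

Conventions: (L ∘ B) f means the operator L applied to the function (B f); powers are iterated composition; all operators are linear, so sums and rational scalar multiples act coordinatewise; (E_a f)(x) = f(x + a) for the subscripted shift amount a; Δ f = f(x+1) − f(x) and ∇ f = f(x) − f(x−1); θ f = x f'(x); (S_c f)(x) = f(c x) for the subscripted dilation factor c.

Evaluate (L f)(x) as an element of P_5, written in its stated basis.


Δ f = (10/3)x^4 - (28/3)x^3 - (23/6)x^2 + (5/6)x + 1/6
E_{-2/3} f = (2/3)x^5 - (56/9)x^4 + (979/54)x^3 - (1753/81)x^2 + (2527/243)x - 1126/729
θ f = (10/3)x^5 - 16x^4 + (27/2)x^3 - x
θ θ f = (50/3)x^5 - 64x^4 + (81/2)x^3 - x
S_{-1} θ θ f = -(50/3)x^5 - 64x^4 - (81/2)x^3 + x
(Δ + E_{-2/3} + S_{-1} ∘ θ ∘ θ) f = -16x^5 - (602/9)x^4 - (856/27)x^3 - (4127/162)x^2 + (5945/486)x - 2009/1458

the image equals g(x) = -16x^5 - (602/9)x^4 - (856/27)x^3 - (4127/162)x^2 + (5945/486)x - 2009/1458


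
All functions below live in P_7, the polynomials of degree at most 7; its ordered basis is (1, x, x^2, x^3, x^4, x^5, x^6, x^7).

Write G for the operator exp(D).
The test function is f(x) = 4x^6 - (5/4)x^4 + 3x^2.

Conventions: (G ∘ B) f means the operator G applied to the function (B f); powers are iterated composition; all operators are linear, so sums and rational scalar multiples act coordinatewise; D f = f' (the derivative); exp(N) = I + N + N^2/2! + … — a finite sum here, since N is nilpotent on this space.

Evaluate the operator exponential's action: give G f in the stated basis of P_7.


order-1 term: 24x^5 - 5x^3 + 6x
order-2 term: 60x^4 - (15/2)x^2 + 3
order-3 term: 80x^3 - 5x
order-4 term: 60x^2 - 5/4
order-5 term: 24x
order-6 term: 4
the series for exp(D) f terminates at order 6
exp(D) f = 4x^6 + 24x^5 + (235/4)x^4 + 75x^3 + (111/2)x^2 + 25x + 23/4

the image equals g(x) = 4x^6 + 24x^5 + (235/4)x^4 + 75x^3 + (111/2)x^2 + 25x + 23/4


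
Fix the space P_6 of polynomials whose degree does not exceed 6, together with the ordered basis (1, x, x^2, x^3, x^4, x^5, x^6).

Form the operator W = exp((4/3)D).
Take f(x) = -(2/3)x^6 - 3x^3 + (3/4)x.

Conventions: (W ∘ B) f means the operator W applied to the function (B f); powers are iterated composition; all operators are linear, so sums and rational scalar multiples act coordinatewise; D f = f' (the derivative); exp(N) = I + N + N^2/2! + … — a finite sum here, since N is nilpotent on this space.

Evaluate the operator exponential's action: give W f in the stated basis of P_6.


order-1 term: -(16/3)x^5 - 12x^2 + 1
order-2 term: -(160/9)x^4 - 16x
order-3 term: -(2560/81)x^3 - 64/9
order-4 term: -(2560/81)x^2
order-5 term: -(4096/243)x
order-6 term: -8192/2187
the series for exp((4/3)D) f terminates at order 6
exp((4/3)D) f = -(2/3)x^6 - (16/3)x^5 - (160/9)x^4 - (2803/81)x^3 - (3532/81)x^2 - (31207/972)x - 21557/2187

g(x) = -(2/3)x^6 - (16/3)x^5 - (160/9)x^4 - (2803/81)x^3 - (3532/81)x^2 - (31207/972)x - 21557/2187


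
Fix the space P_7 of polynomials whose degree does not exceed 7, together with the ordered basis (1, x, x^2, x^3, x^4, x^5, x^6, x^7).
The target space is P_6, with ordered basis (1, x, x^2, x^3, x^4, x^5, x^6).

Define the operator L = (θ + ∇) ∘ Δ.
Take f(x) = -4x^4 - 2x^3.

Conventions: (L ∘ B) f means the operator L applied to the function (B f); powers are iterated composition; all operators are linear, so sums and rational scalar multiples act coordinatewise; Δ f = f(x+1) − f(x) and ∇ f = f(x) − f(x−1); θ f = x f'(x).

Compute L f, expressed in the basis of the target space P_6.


Δ f = -16x^3 - 30x^2 - 22x - 6
θ Δ f = -48x^3 - 60x^2 - 22x
∇ Δ f = -48x^2 - 12x - 8
(θ + ∇) Δ f = -48x^3 - 108x^2 - 34x - 8

the result is g(x) = -48x^3 - 108x^2 - 34x - 8


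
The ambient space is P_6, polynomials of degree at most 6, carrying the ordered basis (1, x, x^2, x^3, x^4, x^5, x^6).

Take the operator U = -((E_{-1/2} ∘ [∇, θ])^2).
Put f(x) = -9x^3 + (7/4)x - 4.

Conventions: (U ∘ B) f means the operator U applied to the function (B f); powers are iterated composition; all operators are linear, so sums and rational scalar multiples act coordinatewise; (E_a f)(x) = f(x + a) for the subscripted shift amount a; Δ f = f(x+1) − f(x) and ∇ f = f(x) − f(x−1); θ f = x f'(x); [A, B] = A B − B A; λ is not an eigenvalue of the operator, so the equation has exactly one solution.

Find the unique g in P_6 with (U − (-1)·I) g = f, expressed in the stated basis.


the image equals g(x) = -9x^3 - (209/4)x + 158

write g with unknown coordinates in the stated basis and equate coefficients in (U − (-1)·I) g = f
solving from the highest basis element down gives g = -9x^3 - (209/4)x + 158
check: U g = 54x - 162
so U g − (-1)·g = -9x^3 + (7/4)x - 4 = f ✓


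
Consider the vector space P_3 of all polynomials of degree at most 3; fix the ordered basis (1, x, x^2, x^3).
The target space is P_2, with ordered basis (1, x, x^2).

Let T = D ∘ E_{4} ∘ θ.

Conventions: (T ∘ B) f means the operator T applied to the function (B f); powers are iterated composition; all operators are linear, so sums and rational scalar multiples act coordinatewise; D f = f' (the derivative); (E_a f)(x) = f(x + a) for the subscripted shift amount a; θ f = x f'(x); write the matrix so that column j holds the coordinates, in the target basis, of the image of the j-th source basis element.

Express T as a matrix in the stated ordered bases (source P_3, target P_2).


the matrix is [[0, 1, 16, 144]; [0, 0, 4, 72]; [0, 0, 0, 9]] (rows listed top to bottom)

image of 1: 0
image of x: 1
image of x^2: 4x + 16
image of x^3: 9x^2 + 72x + 144
each image's coordinates form column j of the matrix


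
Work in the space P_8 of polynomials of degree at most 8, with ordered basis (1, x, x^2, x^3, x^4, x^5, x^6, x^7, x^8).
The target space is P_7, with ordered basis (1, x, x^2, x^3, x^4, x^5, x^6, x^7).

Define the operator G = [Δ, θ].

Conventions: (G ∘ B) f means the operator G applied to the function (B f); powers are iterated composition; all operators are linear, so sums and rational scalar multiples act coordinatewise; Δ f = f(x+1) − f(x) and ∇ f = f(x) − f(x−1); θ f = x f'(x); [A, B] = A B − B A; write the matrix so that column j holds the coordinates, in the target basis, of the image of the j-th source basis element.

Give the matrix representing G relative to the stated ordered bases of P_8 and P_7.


the matrix is [[0, 1, 2, 3, 4, 5, 6, 7, 8]; [0, 0, 2, 6, 12, 20, 30, 42, 56]; [0, 0, 0, 3, 12, 30, 60, 105, 168]; [0, 0, 0, 0, 4, 20, 60, 140, 280]; [0, 0, 0, 0, 0, 5, 30, 105, 280]; [0, 0, 0, 0, 0, 0, 6, 42, 168]; [0, 0, 0, 0, 0, 0, 0, 7, 56]; [0, 0, 0, 0, 0, 0, 0, 0, 8]] (rows listed top to bottom)

image of 1: 0
image of x: 1
image of x^2: 2x + 2
image of x^3: 3x^2 + 6x + 3
image of x^4: 4x^3 + 12x^2 + 12x + 4
image of x^5: 5x^4 + 20x^3 + 30x^2 + 20x + 5
image of x^6: 6x^5 + 30x^4 + 60x^3 + 60x^2 + 30x + 6
image of x^7: 7x^6 + 42x^5 + 105x^4 + 140x^3 + 105x^2 + 42x + 7
image of x^8: 8x^7 + 56x^6 + 168x^5 + 280x^4 + 280x^3 + 168x^2 + 56x + 8
each image's coordinates form column j of the matrix


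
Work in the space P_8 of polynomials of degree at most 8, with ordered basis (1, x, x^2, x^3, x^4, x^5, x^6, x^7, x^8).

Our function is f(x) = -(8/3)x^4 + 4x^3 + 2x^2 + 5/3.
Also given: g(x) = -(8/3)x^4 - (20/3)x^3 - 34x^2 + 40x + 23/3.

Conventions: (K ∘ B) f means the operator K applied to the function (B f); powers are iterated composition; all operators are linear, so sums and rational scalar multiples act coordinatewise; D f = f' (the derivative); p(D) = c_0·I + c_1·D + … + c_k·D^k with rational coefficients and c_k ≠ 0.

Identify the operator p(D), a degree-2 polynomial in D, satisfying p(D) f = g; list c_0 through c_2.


c_0 = 1, c_1 = 1, c_2 = 3/2

D^0 f = -(8/3)x^4 + 4x^3 + 2x^2 + 5/3
D^1 f = -(32/3)x^3 + 12x^2 + 4x
D^2 f = -32x^2 + 24x + 4
matching coefficients of g against c_0 f + c_1 Df + … from the top degree down determines the c_i
solution: c_0 = 1, c_1 = 1, c_2 = 3/2


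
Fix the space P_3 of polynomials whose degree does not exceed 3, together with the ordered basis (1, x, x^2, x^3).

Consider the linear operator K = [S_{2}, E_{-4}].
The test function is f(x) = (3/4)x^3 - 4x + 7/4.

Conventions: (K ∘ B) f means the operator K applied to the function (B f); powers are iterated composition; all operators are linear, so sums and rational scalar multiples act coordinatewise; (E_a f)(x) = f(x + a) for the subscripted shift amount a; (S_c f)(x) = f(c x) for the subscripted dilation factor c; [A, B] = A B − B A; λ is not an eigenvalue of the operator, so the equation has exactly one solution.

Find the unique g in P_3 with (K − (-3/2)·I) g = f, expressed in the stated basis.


write g with unknown coordinates in the stated basis and equate coefficients in (K − (-3/2)·I) g = f
solving from the highest basis element down gives g = (1/2)x^3 - 16x^2 + 264x - 8185/6
check: K g = 24x^2 - 400x + 2048
so K g − (-3/2)·g = (3/4)x^3 - 4x + 7/4 = f ✓

the image equals g(x) = (1/2)x^3 - 16x^2 + 264x - 8185/6


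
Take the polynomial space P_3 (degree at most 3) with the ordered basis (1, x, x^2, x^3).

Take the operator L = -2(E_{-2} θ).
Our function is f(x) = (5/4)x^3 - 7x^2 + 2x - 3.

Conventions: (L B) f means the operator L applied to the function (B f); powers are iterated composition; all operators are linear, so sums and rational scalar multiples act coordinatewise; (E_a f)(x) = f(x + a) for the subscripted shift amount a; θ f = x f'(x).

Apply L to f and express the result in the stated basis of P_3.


the result is g(x) = -(15/2)x^3 + 73x^2 - 206x + 180

θ f = (15/4)x^3 - 14x^2 + 2x
E_{-2} θ f = (15/4)x^3 - (73/2)x^2 + 103x - 90
(-2(E_{-2} θ)) f = -(15/2)x^3 + 73x^2 - 206x + 180


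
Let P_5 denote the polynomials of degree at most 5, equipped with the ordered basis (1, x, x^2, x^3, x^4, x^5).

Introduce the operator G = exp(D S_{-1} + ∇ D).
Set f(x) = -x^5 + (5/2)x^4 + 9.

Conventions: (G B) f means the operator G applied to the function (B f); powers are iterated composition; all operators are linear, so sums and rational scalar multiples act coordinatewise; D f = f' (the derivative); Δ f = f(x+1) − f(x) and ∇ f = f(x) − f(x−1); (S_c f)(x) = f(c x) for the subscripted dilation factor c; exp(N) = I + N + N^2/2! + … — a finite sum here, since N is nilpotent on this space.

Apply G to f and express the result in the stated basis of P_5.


order-1 term: 5x^4 - 10x^3 + 60x^2 - 50x + 15
order-2 term: 10x^3 + 45x^2 + 110
order-3 term: -10x^2 + 50x + 20
order-4 term: -5x - 35/2
order-5 term: 1
the series for exp(D S_{-1} + ∇ D) f terminates at order 5
exp(D S_{-1} + ∇ D) f = -x^5 + (15/2)x^4 + 95x^2 - 5x + 275/2

g(x) = -x^5 + (15/2)x^4 + 95x^2 - 5x + 275/2


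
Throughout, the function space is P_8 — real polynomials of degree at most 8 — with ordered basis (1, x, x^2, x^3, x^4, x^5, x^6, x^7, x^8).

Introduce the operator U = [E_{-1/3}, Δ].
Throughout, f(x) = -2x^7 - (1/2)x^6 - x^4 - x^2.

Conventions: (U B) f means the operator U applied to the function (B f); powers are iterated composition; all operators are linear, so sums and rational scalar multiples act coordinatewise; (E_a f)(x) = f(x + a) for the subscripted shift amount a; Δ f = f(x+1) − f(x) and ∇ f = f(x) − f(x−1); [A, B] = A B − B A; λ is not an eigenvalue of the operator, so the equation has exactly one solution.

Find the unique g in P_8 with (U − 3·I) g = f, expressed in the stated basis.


g(x) = (2/3)x^7 + (1/6)x^6 + (1/3)x^4 + (1/3)x^2

write g with unknown coordinates in the stated basis and equate coefficients in (U − 3·I) g = f
solving from the highest basis element down gives g = (2/3)x^7 + (1/6)x^6 + (1/3)x^4 + (1/3)x^2
check: U g = 0
so U g − 3·g = -2x^7 - (1/2)x^6 - x^4 - x^2 = f ✓


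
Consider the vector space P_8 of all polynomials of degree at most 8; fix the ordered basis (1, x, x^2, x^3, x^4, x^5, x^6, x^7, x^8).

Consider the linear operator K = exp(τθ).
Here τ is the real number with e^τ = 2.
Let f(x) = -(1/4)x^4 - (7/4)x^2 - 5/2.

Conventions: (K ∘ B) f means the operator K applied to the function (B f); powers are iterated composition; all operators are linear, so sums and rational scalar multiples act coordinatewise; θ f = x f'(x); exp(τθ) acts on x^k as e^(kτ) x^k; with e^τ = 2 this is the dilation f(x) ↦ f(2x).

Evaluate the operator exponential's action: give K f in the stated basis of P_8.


the image equals g(x) = -4x^4 - 7x^2 - 5/2

exp(τθ) x^k = e^(kτ) x^k; with e^τ = 2 this sends x^k to 2^k x^k
x^2 ↦ 4 x^2
x^4 ↦ 16 x^4
applying this coordinatewise to f: exp(τθ) f = -4x^4 - 7x^2 - 5/2


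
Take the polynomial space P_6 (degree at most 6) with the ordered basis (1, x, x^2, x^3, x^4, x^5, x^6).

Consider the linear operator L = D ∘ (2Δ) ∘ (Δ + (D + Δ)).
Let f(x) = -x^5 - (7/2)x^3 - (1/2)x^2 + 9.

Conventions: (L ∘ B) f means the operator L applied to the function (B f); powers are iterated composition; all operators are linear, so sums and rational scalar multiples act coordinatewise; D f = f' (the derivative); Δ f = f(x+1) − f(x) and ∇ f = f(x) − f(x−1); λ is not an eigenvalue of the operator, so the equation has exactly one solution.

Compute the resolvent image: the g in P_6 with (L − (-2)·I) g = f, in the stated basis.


write g with unknown coordinates in the stated basis and equate coefficients in (L − (-2)·I) g = f
solving from the highest basis element down gives g = -(1/2)x^5 - (7/4)x^3 + (359/4)x^2 + 150x + 116
check: L g = -180x^2 - 300x - 223
so L g − (-2)·g = -x^5 - (7/2)x^3 - (1/2)x^2 + 9 = f ✓

the image equals g(x) = -(1/2)x^5 - (7/4)x^3 + (359/4)x^2 + 150x + 116


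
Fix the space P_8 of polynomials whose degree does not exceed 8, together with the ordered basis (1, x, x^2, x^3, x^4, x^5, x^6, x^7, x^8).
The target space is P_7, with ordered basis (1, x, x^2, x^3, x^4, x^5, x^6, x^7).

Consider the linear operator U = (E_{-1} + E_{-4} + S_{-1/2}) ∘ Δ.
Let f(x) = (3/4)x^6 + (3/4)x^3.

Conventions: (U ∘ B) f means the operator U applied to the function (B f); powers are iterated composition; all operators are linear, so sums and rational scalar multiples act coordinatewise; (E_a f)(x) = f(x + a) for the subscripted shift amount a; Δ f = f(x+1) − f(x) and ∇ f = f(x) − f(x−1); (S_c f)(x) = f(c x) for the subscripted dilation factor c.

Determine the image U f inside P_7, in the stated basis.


the result is g(x) = (567/64)x^5 - (5715/64)x^4 + (4545/8)x^3 - (15777/8)x^2 + (27981/8)x - 2496

Δ f = (9/2)x^5 + (45/4)x^4 + 15x^3 + (27/2)x^2 + (27/4)x + 3/2
E_{-1} Δ f = (9/2)x^5 - (45/4)x^4 + 15x^3 - 9x^2 + (9/4)x
E_{-4} Δ f = (9/2)x^5 - (315/4)x^4 + 555x^3 - (3933/2)x^2 + (13995/4)x - 4995/2
S_{-1/2} Δ f = -(9/64)x^5 + (45/64)x^4 - (15/8)x^3 + (27/8)x^2 - (27/8)x + 3/2
(E_{-1} + E_{-4} + S_{-1/2}) Δ f = (567/64)x^5 - (5715/64)x^4 + (4545/8)x^3 - (15777/8)x^2 + (27981/8)x - 2496


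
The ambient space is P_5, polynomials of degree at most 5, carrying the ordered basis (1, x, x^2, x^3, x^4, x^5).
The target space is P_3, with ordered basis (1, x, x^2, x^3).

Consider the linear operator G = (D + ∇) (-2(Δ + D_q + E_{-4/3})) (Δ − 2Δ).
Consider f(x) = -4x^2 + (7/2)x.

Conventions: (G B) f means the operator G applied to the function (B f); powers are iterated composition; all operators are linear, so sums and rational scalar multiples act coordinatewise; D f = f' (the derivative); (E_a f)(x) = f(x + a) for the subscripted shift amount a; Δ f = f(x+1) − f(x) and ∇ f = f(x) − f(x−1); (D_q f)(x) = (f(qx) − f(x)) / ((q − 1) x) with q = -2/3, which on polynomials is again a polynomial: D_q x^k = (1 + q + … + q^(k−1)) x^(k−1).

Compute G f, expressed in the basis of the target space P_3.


Δ f = -8x - 1/2
Δ f = -8x - 1/2
(-2Δ) f = 16x + 1
(Δ − 2Δ) f = 8x + 1/2
Δ (Δ − 2Δ) f = 8
D_q (Δ − 2Δ) f = 8
E_{-4/3} (Δ − 2Δ) f = 8x - 61/6
(Δ + D_q + E_{-4/3}) (Δ − 2Δ) f = 8x + 35/6
(-2(Δ + D_q + E_{-4/3})) (Δ − 2Δ) f = -16x - 35/3
D (-2(Δ + D_q + E_{-4/3})) (Δ − 2Δ) f = -16
∇ (-2(Δ + D_q + E_{-4/3})) (Δ − 2Δ) f = -16
(D + ∇) (-2(Δ + D_q + E_{-4/3})) (Δ − 2Δ) f = -32

the image equals g(x) = -32


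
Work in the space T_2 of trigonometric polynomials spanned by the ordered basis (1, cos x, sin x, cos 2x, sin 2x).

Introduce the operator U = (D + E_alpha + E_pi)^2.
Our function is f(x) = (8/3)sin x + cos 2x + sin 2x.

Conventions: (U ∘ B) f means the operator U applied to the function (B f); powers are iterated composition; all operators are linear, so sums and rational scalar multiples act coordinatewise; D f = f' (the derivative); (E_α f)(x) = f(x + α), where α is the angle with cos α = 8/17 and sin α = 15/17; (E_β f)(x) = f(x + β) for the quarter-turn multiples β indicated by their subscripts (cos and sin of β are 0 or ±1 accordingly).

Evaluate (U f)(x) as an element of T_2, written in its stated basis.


D f = (8/3)cos x + 2cos 2x - 2sin 2x
E_alpha f = (40/17)cos x + (64/51)sin x + (79/289)cos 2x - (401/289)sin 2x
E_pi f = -(8/3)sin x + cos 2x + sin 2x
(D + E_alpha + E_pi) f = (256/51)cos x - (24/17)sin x + (946/289)cos 2x - (690/289)sin 2x
D (D + E_alpha + E_pi) f = -(24/17)cos x - (256/51)sin x - (1380/289)cos 2x - (1892/289)sin 2x
E_alpha (D + E_alpha + E_pi) f = (968/867)cos x - (1472/289)sin x - (317906/83521)cos 2x - (115950/83521)sin 2x
E_pi (D + E_alpha + E_pi) f = -(256/51)cos x + (24/17)sin x + (946/289)cos 2x - (690/289)sin 2x
(D + E_alpha + E_pi) (D + E_alpha + E_pi) f = -(1536/289)cos x - (7544/867)sin x - (443332/83521)cos 2x - (862148/83521)sin 2x

the result is g(x) = -(1536/289)cos x - (7544/867)sin x - (443332/83521)cos 2x - (862148/83521)sin 2x


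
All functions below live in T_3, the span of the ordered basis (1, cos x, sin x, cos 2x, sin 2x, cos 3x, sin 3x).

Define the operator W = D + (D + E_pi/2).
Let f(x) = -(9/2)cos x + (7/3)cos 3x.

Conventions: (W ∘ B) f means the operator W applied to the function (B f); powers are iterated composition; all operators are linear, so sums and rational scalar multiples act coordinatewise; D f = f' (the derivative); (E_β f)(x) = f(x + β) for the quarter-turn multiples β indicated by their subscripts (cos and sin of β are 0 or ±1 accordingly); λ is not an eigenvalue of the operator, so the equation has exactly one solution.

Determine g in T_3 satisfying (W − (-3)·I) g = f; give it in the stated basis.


write g with unknown coordinates in the stated basis and equate coefficients in (W − (-3)·I) g = f
solving from the highest basis element down gives g = -(3/4)cos x - (3/4)sin x + (7/34)cos 3x + (35/102)sin 3x
check: W g = -(9/4)cos x + (9/4)sin x + (175/102)cos 3x - (35/34)sin 3x
so W g − (-3)·g = -(9/2)cos x + (7/3)cos 3x = f ✓

the image equals g(x) = -(3/4)cos x - (3/4)sin x + (7/34)cos 3x + (35/102)sin 3x
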